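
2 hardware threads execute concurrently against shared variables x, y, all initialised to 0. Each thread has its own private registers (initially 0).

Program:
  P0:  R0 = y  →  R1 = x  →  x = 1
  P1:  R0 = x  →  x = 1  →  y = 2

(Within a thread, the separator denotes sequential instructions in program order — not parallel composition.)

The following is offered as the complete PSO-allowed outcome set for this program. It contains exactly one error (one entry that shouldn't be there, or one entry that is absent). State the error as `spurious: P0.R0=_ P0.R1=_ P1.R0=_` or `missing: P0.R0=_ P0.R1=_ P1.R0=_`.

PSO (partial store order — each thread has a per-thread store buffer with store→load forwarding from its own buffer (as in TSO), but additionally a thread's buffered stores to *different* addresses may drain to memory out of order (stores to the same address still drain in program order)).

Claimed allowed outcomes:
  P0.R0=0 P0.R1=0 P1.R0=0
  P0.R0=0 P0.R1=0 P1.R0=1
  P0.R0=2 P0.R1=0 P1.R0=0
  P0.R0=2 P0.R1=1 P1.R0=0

outcome vector order: (P0.R0,P0.R1,P1.R0)
[PSO] allowed = {000; 001; 010; 200; 210}
PSO∖claimed = {010}

missing: P0.R0=0 P0.R1=1 P1.R0=0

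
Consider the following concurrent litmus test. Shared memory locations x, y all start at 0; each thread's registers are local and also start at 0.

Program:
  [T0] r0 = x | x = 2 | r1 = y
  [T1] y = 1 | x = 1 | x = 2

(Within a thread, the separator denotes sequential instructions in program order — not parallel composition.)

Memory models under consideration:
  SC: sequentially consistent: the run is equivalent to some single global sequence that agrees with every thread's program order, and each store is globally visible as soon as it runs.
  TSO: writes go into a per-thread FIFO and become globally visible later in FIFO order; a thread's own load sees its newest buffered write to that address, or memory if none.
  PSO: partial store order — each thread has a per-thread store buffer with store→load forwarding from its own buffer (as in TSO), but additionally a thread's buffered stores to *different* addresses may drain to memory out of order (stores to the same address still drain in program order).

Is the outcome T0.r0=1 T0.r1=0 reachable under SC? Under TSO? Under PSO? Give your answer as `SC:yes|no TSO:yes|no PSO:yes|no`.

SC:no TSO:no PSO:yes

outcome vector order: (T0.r0,T0.r1)
[SC] allowed = {<0 0>; <0 1>; <1 1>; <2 1>}
[TSO] allowed = {<0 0>; <0 1>; <1 1>; <2 1>}
[PSO] allowed = {<0 0>; <0 1>; <1 0>; <1 1>; <2 0>; <2 1>}
target <1 0> ∈ {PSO}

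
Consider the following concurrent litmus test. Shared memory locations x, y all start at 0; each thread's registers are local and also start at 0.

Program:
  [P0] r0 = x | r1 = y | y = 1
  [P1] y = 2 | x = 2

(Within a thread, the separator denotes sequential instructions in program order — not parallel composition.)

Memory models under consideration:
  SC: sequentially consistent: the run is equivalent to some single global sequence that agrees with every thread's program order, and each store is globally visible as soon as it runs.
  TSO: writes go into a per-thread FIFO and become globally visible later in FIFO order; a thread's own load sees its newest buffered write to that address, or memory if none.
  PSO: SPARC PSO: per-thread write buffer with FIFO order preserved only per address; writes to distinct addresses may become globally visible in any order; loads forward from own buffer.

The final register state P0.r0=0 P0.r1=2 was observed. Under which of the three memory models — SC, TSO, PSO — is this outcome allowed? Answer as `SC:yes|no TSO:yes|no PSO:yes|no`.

SC:yes TSO:yes PSO:yes

outcome vector order: (P0.r0,P0.r1)
[SC] allowed = {<0 0> <0 2> <2 2>}
[TSO] allowed = {<0 0> <0 2> <2 2>}
[PSO] allowed = {<0 0> <0 2> <2 0> <2 2>}
target <0 2> ∈ {SC,TSO,PSO}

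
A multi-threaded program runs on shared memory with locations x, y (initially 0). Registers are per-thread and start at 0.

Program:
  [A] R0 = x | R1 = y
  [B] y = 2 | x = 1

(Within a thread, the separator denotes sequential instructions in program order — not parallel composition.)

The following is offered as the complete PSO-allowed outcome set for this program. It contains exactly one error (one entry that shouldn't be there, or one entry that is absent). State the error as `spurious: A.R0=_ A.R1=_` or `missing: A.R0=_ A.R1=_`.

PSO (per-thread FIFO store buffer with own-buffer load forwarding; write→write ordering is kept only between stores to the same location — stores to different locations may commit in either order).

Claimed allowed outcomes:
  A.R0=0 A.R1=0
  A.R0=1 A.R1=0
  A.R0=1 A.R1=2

missing: A.R0=0 A.R1=2

outcome vector order: (A.R0,A.R1)
[PSO] allowed = {<0 0>; <0 2>; <1 0>; <1 2>}
PSO∖claimed = {<0 2>}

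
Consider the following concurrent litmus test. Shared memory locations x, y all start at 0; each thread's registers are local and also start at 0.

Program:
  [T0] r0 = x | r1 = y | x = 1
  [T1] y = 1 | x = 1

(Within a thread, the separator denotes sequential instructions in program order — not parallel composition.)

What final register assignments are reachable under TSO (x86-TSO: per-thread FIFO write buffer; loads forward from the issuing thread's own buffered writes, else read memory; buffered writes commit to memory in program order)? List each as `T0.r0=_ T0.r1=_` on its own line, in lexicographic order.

outcome vector order: (T0.r0,T0.r1)
|TSO outcomes| = 3

T0.r0=0 T0.r1=0
T0.r0=0 T0.r1=1
T0.r0=1 T0.r1=1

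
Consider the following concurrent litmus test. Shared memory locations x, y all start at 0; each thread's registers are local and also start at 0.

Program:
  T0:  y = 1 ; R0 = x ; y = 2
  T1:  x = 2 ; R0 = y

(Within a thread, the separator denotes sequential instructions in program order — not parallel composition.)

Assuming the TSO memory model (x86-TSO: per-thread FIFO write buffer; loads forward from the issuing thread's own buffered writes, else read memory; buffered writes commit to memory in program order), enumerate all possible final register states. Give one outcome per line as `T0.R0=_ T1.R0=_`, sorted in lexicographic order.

outcome vector order: (T0.R0,T1.R0)
|TSO outcomes| = 6

T0.R0=0 T1.R0=0
T0.R0=0 T1.R0=1
T0.R0=0 T1.R0=2
T0.R0=2 T1.R0=0
T0.R0=2 T1.R0=1
T0.R0=2 T1.R0=2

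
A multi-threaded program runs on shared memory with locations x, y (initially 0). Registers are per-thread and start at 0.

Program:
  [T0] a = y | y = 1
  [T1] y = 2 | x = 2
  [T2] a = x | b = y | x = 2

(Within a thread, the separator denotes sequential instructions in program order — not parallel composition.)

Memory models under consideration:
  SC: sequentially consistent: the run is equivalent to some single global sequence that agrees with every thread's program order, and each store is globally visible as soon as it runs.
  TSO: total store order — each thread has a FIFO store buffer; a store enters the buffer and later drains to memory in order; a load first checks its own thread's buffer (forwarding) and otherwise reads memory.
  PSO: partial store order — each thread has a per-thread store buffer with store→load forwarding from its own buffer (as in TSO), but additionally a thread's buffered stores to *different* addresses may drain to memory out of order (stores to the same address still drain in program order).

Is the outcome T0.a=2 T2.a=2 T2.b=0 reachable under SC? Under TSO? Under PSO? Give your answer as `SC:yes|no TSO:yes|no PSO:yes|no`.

outcome vector order: (T0.a,T2.a,T2.b)
SC (10): 0/0/0 0/0/1 0/0/2 0/2/1 0/2/2 2/0/0 2/0/1 2/0/2 2/2/1 2/2/2
TSO (10): 0/0/0 0/0/1 0/0/2 0/2/1 0/2/2 2/0/0 2/0/1 2/0/2 2/2/1 2/2/2
PSO (12): 0/0/0 0/0/1 0/0/2 0/2/0 0/2/1 0/2/2 2/0/0 2/0/1 2/0/2 2/2/0 2/2/1 2/2/2
target 2/2/0 ∈ {PSO}

SC:no TSO:no PSO:yes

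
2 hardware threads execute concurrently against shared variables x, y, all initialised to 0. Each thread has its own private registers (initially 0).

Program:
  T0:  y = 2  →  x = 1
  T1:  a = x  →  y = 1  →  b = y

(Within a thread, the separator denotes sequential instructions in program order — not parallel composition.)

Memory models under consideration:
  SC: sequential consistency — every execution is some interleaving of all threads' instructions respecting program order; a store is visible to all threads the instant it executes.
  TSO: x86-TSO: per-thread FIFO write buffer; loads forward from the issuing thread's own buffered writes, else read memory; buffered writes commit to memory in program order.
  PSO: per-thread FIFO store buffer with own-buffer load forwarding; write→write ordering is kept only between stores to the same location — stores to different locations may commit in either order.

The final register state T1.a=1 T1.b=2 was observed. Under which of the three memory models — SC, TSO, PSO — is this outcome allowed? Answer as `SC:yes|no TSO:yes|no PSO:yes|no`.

outcome vector order: (T1.a,T1.b)
SC (3): <0 1>; <0 2>; <1 1>
TSO (3): <0 1>; <0 2>; <1 1>
PSO (4): <0 1>; <0 2>; <1 1>; <1 2>
target <1 2> ∈ {PSO}

SC:no TSO:no PSO:yes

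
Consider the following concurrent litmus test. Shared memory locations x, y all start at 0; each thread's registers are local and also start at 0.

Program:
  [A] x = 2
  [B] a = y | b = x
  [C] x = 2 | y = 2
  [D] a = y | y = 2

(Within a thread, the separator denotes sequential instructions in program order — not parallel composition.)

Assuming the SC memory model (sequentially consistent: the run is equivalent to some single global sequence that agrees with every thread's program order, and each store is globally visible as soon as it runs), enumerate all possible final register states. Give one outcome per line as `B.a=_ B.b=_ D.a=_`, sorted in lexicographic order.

outcome vector order: (B.a,B.b,D.a)
|SC outcomes| = 7

B.a=0 B.b=0 D.a=0
B.a=0 B.b=0 D.a=2
B.a=0 B.b=2 D.a=0
B.a=0 B.b=2 D.a=2
B.a=2 B.b=0 D.a=0
B.a=2 B.b=2 D.a=0
B.a=2 B.b=2 D.a=2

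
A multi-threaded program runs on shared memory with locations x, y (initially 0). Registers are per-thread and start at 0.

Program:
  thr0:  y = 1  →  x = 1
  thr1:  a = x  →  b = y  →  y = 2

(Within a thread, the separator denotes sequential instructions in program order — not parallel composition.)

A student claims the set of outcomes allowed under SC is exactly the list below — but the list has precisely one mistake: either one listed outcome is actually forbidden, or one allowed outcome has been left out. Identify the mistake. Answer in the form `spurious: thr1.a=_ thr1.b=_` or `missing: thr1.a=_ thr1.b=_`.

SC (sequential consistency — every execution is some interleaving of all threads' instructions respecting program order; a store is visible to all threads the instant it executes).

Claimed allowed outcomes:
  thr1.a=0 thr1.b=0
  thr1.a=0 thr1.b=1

outcome vector order: (thr1.a,thr1.b)
SC: 3 outcomes — {00 01 11}
SC∖claimed = {11}

missing: thr1.a=1 thr1.b=1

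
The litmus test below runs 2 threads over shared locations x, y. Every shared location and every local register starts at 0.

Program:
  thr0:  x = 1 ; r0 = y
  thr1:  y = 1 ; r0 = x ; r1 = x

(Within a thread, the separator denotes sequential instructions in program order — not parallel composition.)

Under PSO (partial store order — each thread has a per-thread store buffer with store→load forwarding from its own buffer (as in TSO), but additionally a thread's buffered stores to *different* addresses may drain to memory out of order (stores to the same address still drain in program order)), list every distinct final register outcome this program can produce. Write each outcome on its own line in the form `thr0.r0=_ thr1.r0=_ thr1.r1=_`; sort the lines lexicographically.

thr0.r0=0 thr1.r0=0 thr1.r1=0
thr0.r0=0 thr1.r0=0 thr1.r1=1
thr0.r0=0 thr1.r0=1 thr1.r1=1
thr0.r0=1 thr1.r0=0 thr1.r1=0
thr0.r0=1 thr1.r0=0 thr1.r1=1
thr0.r0=1 thr1.r0=1 thr1.r1=1

outcome vector order: (thr0.r0,thr1.r0,thr1.r1)
|PSO outcomes| = 6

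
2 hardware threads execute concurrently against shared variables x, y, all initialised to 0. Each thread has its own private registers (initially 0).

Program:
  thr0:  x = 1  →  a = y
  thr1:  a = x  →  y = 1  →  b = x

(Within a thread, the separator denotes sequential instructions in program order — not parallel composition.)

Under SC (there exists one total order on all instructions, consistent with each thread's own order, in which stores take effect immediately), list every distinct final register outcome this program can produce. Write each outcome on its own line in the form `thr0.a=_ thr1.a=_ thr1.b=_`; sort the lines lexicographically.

outcome vector order: (thr0.a,thr1.a,thr1.b)
|SC outcomes| = 5

thr0.a=0 thr1.a=0 thr1.b=1
thr0.a=0 thr1.a=1 thr1.b=1
thr0.a=1 thr1.a=0 thr1.b=0
thr0.a=1 thr1.a=0 thr1.b=1
thr0.a=1 thr1.a=1 thr1.b=1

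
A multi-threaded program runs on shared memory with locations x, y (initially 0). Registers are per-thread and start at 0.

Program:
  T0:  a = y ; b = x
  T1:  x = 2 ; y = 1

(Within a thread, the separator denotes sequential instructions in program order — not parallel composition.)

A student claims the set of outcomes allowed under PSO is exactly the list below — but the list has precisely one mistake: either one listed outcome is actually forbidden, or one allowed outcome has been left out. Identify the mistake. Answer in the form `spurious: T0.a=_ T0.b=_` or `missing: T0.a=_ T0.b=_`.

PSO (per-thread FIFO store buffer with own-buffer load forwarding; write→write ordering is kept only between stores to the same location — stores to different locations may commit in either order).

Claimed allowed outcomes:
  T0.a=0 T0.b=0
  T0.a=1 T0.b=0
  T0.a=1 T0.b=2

outcome vector order: (T0.a,T0.b)
PSO (4): 0/0 0/2 1/0 1/2
PSO∖claimed = {0/2}

missing: T0.a=0 T0.b=2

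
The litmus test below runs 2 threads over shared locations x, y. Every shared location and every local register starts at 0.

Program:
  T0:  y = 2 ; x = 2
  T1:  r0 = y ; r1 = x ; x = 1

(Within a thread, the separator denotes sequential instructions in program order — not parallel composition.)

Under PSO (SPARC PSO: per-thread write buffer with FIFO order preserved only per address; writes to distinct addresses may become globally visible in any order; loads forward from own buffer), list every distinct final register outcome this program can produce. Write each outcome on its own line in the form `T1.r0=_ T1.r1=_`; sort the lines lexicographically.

outcome vector order: (T1.r0,T1.r1)
|PSO outcomes| = 4

T1.r0=0 T1.r1=0
T1.r0=0 T1.r1=2
T1.r0=2 T1.r1=0
T1.r0=2 T1.r1=2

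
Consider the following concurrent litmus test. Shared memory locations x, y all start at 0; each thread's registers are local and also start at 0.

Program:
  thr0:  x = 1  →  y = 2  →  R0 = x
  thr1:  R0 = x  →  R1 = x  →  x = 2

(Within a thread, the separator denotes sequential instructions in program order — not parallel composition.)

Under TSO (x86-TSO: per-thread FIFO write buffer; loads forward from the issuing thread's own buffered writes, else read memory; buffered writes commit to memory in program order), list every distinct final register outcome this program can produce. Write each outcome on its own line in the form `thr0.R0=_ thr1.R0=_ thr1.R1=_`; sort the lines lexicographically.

thr0.R0=1 thr1.R0=0 thr1.R1=0
thr0.R0=1 thr1.R0=0 thr1.R1=1
thr0.R0=1 thr1.R0=1 thr1.R1=1
thr0.R0=2 thr1.R0=0 thr1.R1=0
thr0.R0=2 thr1.R0=0 thr1.R1=1
thr0.R0=2 thr1.R0=1 thr1.R1=1

outcome vector order: (thr0.R0,thr1.R0,thr1.R1)
|TSO outcomes| = 6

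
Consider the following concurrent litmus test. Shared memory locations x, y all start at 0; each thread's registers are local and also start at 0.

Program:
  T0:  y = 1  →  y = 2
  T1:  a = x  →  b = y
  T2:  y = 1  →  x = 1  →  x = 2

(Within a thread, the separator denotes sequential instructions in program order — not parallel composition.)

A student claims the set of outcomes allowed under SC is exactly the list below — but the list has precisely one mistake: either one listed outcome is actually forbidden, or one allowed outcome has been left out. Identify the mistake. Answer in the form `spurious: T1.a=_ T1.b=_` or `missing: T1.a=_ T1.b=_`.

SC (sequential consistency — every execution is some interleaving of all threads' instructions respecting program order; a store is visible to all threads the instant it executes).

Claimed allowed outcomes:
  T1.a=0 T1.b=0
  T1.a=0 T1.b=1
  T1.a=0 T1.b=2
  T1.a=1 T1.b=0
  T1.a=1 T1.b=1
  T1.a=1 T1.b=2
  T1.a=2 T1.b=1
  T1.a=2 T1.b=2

outcome vector order: (T1.a,T1.b)
SC (7): <0 0>; <0 1>; <0 2>; <1 1>; <1 2>; <2 1>; <2 2>
claimed∖SC = {<1 0>}

spurious: T1.a=1 T1.b=0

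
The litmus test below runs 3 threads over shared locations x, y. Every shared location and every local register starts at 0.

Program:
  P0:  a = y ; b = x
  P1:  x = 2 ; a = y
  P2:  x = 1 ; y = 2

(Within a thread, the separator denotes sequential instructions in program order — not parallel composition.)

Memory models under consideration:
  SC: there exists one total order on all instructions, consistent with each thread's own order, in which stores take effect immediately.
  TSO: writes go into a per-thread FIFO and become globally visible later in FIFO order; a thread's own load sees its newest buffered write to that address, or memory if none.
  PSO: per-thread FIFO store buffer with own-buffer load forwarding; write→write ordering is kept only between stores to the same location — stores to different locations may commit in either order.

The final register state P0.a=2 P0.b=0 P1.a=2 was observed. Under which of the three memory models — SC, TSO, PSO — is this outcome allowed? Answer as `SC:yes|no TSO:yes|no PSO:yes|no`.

outcome vector order: (P0.a,P0.b,P1.a)
SC: 10 outcomes — {<0 0 0> <0 0 2> <0 1 0> <0 1 2> <0 2 0> <0 2 2> <2 1 0> <2 1 2> <2 2 0> <2 2 2>}
TSO: 10 outcomes — {<0 0 0> <0 0 2> <0 1 0> <0 1 2> <0 2 0> <0 2 2> <2 1 0> <2 1 2> <2 2 0> <2 2 2>}
PSO: 12 outcomes — {<0 0 0> <0 0 2> <0 1 0> <0 1 2> <0 2 0> <0 2 2> <2 0 0> <2 0 2> <2 1 0> <2 1 2> <2 2 0> <2 2 2>}
target <2 0 2> ∈ {PSO}

SC:no TSO:no PSO:yes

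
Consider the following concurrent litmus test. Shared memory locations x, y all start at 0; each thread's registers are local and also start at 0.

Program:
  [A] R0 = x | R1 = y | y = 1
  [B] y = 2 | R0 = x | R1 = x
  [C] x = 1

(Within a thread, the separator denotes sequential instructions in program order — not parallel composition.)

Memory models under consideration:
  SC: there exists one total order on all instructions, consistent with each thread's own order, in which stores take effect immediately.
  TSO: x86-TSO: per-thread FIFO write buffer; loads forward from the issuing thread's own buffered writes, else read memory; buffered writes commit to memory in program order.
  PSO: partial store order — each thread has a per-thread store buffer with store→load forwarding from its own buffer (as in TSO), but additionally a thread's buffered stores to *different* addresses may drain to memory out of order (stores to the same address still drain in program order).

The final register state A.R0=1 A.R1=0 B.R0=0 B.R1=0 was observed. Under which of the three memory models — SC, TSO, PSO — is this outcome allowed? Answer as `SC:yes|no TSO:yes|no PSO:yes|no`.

outcome vector order: (A.R0,A.R1,B.R0,B.R1)
SC: 10 outcomes — {(0,0,0,0), (0,0,0,1), (0,0,1,1), (0,2,0,0), (0,2,0,1), (0,2,1,1), (1,0,1,1), (1,2,0,0), (1,2,0,1), (1,2,1,1)}
TSO: 12 outcomes — {(0,0,0,0), (0,0,0,1), (0,0,1,1), (0,2,0,0), (0,2,0,1), (0,2,1,1), (1,0,0,0), (1,0,0,1), (1,0,1,1), (1,2,0,0), (1,2,0,1), (1,2,1,1)}
PSO: 12 outcomes — {(0,0,0,0), (0,0,0,1), (0,0,1,1), (0,2,0,0), (0,2,0,1), (0,2,1,1), (1,0,0,0), (1,0,0,1), (1,0,1,1), (1,2,0,0), (1,2,0,1), (1,2,1,1)}
target (1,0,0,0) ∈ {TSO,PSO}

SC:no TSO:yes PSO:yes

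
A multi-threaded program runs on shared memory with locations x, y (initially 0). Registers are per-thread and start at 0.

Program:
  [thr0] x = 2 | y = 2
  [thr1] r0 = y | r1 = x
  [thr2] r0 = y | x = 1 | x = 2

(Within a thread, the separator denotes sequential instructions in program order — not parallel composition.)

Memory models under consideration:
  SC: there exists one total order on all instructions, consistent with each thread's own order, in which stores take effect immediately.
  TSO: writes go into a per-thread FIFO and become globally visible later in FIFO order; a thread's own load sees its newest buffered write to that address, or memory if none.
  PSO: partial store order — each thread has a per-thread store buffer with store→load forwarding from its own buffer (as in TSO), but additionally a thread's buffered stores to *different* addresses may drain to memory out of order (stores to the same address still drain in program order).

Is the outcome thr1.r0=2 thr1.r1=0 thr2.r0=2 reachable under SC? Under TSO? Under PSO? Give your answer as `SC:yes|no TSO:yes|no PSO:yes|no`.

outcome vector order: (thr1.r0,thr1.r1,thr2.r0)
SC (10): (0,0,0) (0,0,2) (0,1,0) (0,1,2) (0,2,0) (0,2,2) (2,1,0) (2,1,2) (2,2,0) (2,2,2)
TSO (10): (0,0,0) (0,0,2) (0,1,0) (0,1,2) (0,2,0) (0,2,2) (2,1,0) (2,1,2) (2,2,0) (2,2,2)
PSO (12): (0,0,0) (0,0,2) (0,1,0) (0,1,2) (0,2,0) (0,2,2) (2,0,0) (2,0,2) (2,1,0) (2,1,2) (2,2,0) (2,2,2)
target (2,0,2) ∈ {PSO}

SC:no TSO:no PSO:yes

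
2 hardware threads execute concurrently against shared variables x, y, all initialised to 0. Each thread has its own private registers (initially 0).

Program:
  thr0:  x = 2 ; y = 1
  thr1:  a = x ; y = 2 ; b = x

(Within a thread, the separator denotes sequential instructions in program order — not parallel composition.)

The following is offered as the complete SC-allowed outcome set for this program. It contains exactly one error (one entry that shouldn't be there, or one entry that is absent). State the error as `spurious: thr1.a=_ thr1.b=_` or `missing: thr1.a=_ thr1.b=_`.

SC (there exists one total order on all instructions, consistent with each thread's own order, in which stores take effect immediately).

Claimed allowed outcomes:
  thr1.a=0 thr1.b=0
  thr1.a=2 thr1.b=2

missing: thr1.a=0 thr1.b=2

outcome vector order: (thr1.a,thr1.b)
[SC] allowed = {00 02 22}
SC∖claimed = {02}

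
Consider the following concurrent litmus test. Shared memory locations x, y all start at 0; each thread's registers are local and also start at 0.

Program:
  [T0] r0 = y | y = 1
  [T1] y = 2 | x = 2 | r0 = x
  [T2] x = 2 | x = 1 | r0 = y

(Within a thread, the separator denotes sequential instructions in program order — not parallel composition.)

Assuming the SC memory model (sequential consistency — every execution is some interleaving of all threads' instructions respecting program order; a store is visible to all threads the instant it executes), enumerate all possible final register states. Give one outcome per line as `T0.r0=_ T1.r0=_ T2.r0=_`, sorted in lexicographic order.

outcome vector order: (T0.r0,T1.r0,T2.r0)
|SC outcomes| = 10

T0.r0=0 T1.r0=1 T2.r0=1
T0.r0=0 T1.r0=1 T2.r0=2
T0.r0=0 T1.r0=2 T2.r0=0
T0.r0=0 T1.r0=2 T2.r0=1
T0.r0=0 T1.r0=2 T2.r0=2
T0.r0=2 T1.r0=1 T2.r0=1
T0.r0=2 T1.r0=1 T2.r0=2
T0.r0=2 T1.r0=2 T2.r0=0
T0.r0=2 T1.r0=2 T2.r0=1
T0.r0=2 T1.r0=2 T2.r0=2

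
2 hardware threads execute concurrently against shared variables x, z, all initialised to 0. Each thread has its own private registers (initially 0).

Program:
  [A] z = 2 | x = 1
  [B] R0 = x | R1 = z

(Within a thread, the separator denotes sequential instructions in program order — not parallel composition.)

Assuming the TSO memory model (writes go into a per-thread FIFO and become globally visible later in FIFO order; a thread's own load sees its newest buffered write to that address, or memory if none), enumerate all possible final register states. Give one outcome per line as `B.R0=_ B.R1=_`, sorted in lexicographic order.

B.R0=0 B.R1=0
B.R0=0 B.R1=2
B.R0=1 B.R1=2

outcome vector order: (B.R0,B.R1)
|TSO outcomes| = 3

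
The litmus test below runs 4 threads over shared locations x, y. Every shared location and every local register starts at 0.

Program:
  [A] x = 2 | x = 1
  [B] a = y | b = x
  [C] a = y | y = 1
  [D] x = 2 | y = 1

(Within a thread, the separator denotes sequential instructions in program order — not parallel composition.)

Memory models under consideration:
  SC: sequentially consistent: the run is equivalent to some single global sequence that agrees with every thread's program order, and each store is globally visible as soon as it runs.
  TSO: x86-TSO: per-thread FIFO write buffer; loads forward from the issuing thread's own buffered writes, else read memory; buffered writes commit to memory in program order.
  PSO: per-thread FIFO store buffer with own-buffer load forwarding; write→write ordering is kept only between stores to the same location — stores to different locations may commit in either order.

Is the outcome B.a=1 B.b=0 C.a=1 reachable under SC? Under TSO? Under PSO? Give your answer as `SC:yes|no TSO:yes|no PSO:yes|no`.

outcome vector order: (B.a,B.b,C.a)
under SC → 0/0/0; 0/0/1; 0/1/0; 0/1/1; 0/2/0; 0/2/1; 1/0/0; 1/1/0; 1/1/1; 1/2/0; 1/2/1
under TSO → 0/0/0; 0/0/1; 0/1/0; 0/1/1; 0/2/0; 0/2/1; 1/0/0; 1/1/0; 1/1/1; 1/2/0; 1/2/1
under PSO → 0/0/0; 0/0/1; 0/1/0; 0/1/1; 0/2/0; 0/2/1; 1/0/0; 1/0/1; 1/1/0; 1/1/1; 1/2/0; 1/2/1
target 1/0/1 ∈ {PSO}

SC:no TSO:no PSO:yes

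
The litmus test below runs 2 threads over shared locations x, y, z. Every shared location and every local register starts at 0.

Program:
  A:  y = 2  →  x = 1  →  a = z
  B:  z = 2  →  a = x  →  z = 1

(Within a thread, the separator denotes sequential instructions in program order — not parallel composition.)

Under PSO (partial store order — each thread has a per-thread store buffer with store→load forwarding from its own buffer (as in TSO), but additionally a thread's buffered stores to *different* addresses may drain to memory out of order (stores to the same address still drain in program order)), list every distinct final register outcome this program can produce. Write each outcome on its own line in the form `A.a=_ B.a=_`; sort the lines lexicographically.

outcome vector order: (A.a,B.a)
|PSO outcomes| = 6

A.a=0 B.a=0
A.a=0 B.a=1
A.a=1 B.a=0
A.a=1 B.a=1
A.a=2 B.a=0
A.a=2 B.a=1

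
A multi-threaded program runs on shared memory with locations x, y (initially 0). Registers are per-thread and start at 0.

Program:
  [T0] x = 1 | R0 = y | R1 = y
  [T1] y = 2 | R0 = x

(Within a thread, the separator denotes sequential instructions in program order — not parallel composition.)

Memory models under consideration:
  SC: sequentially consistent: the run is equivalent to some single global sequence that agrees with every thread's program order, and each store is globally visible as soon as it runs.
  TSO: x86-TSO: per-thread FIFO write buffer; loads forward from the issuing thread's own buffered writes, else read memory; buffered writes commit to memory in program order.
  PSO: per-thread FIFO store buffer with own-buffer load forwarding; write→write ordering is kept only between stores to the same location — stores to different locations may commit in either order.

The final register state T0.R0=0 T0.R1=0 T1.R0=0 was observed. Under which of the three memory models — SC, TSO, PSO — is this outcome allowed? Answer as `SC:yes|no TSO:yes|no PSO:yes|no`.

SC:no TSO:yes PSO:yes

outcome vector order: (T0.R0,T0.R1,T1.R0)
SC (4): 0/0/1 0/2/1 2/2/0 2/2/1
TSO (6): 0/0/0 0/0/1 0/2/0 0/2/1 2/2/0 2/2/1
PSO (6): 0/0/0 0/0/1 0/2/0 0/2/1 2/2/0 2/2/1
target 0/0/0 ∈ {TSO,PSO}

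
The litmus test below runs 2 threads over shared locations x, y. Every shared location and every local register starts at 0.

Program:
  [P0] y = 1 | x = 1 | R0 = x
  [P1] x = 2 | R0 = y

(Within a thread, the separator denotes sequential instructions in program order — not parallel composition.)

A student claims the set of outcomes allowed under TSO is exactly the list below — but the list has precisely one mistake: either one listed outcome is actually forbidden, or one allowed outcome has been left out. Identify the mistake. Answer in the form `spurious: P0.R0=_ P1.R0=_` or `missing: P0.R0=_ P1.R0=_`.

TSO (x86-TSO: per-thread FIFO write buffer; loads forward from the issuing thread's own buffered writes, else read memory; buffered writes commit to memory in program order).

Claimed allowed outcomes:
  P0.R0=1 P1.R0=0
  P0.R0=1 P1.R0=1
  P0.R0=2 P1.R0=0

outcome vector order: (P0.R0,P1.R0)
under TSO → 1/0 1/1 2/0 2/1
TSO∖claimed = {2/1}

missing: P0.R0=2 P1.R0=1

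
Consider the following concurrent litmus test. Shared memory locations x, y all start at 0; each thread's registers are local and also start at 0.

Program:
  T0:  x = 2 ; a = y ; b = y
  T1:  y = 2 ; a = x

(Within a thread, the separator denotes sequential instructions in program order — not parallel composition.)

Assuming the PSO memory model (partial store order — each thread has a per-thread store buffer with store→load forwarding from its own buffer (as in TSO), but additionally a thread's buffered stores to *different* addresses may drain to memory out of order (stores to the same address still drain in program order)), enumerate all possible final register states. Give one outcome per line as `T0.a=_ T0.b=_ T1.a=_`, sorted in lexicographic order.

T0.a=0 T0.b=0 T1.a=0
T0.a=0 T0.b=0 T1.a=2
T0.a=0 T0.b=2 T1.a=0
T0.a=0 T0.b=2 T1.a=2
T0.a=2 T0.b=2 T1.a=0
T0.a=2 T0.b=2 T1.a=2

outcome vector order: (T0.a,T0.b,T1.a)
|PSO outcomes| = 6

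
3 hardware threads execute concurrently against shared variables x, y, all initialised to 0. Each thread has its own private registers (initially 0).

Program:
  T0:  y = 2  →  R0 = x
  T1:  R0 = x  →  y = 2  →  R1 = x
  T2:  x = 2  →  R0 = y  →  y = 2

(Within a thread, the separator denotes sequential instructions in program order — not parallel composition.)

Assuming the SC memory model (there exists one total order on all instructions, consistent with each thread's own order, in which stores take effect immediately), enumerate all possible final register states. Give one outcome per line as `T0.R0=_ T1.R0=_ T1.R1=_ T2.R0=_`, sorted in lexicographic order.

T0.R0=0 T1.R0=0 T1.R1=0 T2.R0=2
T0.R0=0 T1.R0=0 T1.R1=2 T2.R0=2
T0.R0=0 T1.R0=2 T1.R1=2 T2.R0=2
T0.R0=2 T1.R0=0 T1.R1=0 T2.R0=2
T0.R0=2 T1.R0=0 T1.R1=2 T2.R0=0
T0.R0=2 T1.R0=0 T1.R1=2 T2.R0=2
T0.R0=2 T1.R0=2 T1.R1=2 T2.R0=0
T0.R0=2 T1.R0=2 T1.R1=2 T2.R0=2

outcome vector order: (T0.R0,T1.R0,T1.R1,T2.R0)
|SC outcomes| = 8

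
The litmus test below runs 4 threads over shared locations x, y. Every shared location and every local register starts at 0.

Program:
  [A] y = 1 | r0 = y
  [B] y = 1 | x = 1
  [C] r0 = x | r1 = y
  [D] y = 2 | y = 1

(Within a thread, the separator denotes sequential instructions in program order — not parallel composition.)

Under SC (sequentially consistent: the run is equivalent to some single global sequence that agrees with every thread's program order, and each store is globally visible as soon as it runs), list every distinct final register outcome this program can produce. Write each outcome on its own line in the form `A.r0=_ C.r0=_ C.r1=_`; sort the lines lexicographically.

outcome vector order: (A.r0,C.r0,C.r1)
|SC outcomes| = 10

A.r0=1 C.r0=0 C.r1=0
A.r0=1 C.r0=0 C.r1=1
A.r0=1 C.r0=0 C.r1=2
A.r0=1 C.r0=1 C.r1=1
A.r0=1 C.r0=1 C.r1=2
A.r0=2 C.r0=0 C.r1=0
A.r0=2 C.r0=0 C.r1=1
A.r0=2 C.r0=0 C.r1=2
A.r0=2 C.r0=1 C.r1=1
A.r0=2 C.r0=1 C.r1=2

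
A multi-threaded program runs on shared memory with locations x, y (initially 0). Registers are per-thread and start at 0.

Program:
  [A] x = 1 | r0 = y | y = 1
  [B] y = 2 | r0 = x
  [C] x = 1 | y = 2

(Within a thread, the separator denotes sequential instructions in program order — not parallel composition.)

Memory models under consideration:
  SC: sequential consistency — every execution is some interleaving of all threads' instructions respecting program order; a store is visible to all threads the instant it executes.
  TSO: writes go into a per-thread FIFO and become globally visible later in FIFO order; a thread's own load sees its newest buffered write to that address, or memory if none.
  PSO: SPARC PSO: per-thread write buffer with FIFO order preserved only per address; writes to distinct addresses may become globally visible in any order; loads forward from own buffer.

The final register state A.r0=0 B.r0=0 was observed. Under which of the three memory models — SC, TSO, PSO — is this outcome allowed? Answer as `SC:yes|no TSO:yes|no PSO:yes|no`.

outcome vector order: (A.r0,B.r0)
SC: 3 outcomes — {01 20 21}
TSO: 4 outcomes — {00 01 20 21}
PSO: 4 outcomes — {00 01 20 21}
target 00 ∈ {TSO,PSO}

SC:no TSO:yes PSO:yes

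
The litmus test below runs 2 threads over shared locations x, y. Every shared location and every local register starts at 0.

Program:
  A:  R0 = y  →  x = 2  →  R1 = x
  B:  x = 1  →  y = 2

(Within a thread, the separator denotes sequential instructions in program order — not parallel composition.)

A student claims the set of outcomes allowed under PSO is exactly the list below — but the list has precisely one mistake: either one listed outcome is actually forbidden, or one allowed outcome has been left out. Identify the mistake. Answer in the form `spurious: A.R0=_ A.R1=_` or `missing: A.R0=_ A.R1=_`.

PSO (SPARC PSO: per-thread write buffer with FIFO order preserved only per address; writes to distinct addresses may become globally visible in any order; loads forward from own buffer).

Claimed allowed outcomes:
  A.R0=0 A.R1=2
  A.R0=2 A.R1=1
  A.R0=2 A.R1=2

outcome vector order: (A.R0,A.R1)
PSO: 4 outcomes — {01, 02, 21, 22}
PSO∖claimed = {01}

missing: A.R0=0 A.R1=1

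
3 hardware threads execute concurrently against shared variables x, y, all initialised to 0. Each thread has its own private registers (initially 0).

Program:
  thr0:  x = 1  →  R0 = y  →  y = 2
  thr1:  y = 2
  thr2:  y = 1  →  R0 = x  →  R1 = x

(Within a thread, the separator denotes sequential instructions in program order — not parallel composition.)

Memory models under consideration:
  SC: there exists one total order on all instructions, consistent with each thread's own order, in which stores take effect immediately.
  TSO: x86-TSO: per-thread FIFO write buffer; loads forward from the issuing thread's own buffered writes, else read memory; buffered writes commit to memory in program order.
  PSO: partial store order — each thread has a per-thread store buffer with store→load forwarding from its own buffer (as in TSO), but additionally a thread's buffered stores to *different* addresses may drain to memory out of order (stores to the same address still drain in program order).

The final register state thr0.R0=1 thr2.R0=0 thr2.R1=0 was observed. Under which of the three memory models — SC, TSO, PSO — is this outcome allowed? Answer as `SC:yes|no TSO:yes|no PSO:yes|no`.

outcome vector order: (thr0.R0,thr2.R0,thr2.R1)
SC: 7 outcomes — {<0 1 1>, <1 0 0>, <1 0 1>, <1 1 1>, <2 0 0>, <2 0 1>, <2 1 1>}
TSO: 9 outcomes — {<0 0 0>, <0 0 1>, <0 1 1>, <1 0 0>, <1 0 1>, <1 1 1>, <2 0 0>, <2 0 1>, <2 1 1>}
PSO: 9 outcomes — {<0 0 0>, <0 0 1>, <0 1 1>, <1 0 0>, <1 0 1>, <1 1 1>, <2 0 0>, <2 0 1>, <2 1 1>}
target <1 0 0> ∈ {SC,TSO,PSO}

SC:yes TSO:yes PSO:yes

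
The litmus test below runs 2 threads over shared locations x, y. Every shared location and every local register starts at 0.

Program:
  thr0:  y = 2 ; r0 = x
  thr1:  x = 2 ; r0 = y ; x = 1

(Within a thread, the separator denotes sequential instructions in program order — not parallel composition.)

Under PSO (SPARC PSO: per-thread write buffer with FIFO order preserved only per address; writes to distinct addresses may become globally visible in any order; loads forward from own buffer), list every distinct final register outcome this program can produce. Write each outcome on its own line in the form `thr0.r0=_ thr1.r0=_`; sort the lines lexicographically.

thr0.r0=0 thr1.r0=0
thr0.r0=0 thr1.r0=2
thr0.r0=1 thr1.r0=0
thr0.r0=1 thr1.r0=2
thr0.r0=2 thr1.r0=0
thr0.r0=2 thr1.r0=2

outcome vector order: (thr0.r0,thr1.r0)
|PSO outcomes| = 6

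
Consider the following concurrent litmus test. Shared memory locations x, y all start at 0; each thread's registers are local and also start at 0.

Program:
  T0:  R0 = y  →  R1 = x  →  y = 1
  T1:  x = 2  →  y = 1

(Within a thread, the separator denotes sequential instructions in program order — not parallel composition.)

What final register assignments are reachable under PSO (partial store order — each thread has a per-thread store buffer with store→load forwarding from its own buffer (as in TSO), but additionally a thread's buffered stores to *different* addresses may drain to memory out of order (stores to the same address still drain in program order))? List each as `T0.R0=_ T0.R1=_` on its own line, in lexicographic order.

T0.R0=0 T0.R1=0
T0.R0=0 T0.R1=2
T0.R0=1 T0.R1=0
T0.R0=1 T0.R1=2

outcome vector order: (T0.R0,T0.R1)
|PSO outcomes| = 4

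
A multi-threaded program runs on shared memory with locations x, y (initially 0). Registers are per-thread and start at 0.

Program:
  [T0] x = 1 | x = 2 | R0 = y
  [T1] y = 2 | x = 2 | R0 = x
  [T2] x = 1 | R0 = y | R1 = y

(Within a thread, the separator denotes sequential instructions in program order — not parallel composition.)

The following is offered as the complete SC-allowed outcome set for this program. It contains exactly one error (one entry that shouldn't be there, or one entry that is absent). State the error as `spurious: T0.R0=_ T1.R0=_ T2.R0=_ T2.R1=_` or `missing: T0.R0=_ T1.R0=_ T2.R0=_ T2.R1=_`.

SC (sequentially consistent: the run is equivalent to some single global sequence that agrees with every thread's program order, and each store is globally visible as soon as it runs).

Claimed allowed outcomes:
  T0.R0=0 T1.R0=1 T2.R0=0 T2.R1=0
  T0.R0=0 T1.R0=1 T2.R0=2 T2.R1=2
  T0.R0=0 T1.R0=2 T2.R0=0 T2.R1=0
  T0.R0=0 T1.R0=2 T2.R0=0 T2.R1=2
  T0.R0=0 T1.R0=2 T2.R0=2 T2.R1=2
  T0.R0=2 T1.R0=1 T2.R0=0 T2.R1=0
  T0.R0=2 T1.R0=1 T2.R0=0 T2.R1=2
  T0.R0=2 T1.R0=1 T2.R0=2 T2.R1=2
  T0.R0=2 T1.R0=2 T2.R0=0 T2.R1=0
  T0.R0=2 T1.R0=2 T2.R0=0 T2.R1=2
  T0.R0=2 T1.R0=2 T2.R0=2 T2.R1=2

outcome vector order: (T0.R0,T1.R0,T2.R0,T2.R1)
SC: 10 outcomes — {0/1/2/2; 0/2/0/0; 0/2/0/2; 0/2/2/2; 2/1/0/0; 2/1/0/2; 2/1/2/2; 2/2/0/0; 2/2/0/2; 2/2/2/2}
claimed∖SC = {0/1/0/0}

spurious: T0.R0=0 T1.R0=1 T2.R0=0 T2.R1=0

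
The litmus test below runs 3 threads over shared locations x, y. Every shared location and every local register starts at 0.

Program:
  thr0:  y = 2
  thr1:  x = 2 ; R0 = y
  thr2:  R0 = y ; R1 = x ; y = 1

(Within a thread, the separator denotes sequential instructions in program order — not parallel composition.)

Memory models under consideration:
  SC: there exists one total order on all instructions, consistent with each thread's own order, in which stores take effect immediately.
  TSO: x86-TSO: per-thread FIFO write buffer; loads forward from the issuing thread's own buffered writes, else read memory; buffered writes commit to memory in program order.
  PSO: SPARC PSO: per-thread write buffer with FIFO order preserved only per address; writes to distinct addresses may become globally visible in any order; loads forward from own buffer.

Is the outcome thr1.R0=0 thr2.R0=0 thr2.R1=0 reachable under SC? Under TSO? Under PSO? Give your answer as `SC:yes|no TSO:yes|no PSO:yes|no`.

SC:yes TSO:yes PSO:yes

outcome vector order: (thr1.R0,thr2.R0,thr2.R1)
SC (11): 0/0/0; 0/0/2; 0/2/2; 1/0/0; 1/0/2; 1/2/0; 1/2/2; 2/0/0; 2/0/2; 2/2/0; 2/2/2
TSO (12): 0/0/0; 0/0/2; 0/2/0; 0/2/2; 1/0/0; 1/0/2; 1/2/0; 1/2/2; 2/0/0; 2/0/2; 2/2/0; 2/2/2
PSO (12): 0/0/0; 0/0/2; 0/2/0; 0/2/2; 1/0/0; 1/0/2; 1/2/0; 1/2/2; 2/0/0; 2/0/2; 2/2/0; 2/2/2
target 0/0/0 ∈ {SC,TSO,PSO}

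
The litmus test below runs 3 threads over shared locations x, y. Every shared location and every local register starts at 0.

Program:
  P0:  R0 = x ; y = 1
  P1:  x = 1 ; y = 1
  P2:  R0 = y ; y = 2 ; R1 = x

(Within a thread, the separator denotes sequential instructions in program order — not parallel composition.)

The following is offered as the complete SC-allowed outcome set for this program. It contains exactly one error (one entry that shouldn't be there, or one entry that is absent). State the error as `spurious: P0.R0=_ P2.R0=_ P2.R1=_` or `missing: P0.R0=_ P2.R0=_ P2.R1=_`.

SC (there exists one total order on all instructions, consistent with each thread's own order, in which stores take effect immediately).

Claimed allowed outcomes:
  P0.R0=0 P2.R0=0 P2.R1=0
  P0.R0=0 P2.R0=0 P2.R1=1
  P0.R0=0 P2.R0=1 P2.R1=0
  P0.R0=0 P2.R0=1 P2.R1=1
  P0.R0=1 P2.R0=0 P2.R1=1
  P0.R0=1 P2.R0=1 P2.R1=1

missing: P0.R0=1 P2.R0=0 P2.R1=0

outcome vector order: (P0.R0,P2.R0,P2.R1)
[SC] allowed = {<0 0 0>; <0 0 1>; <0 1 0>; <0 1 1>; <1 0 0>; <1 0 1>; <1 1 1>}
SC∖claimed = {<1 0 0>}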